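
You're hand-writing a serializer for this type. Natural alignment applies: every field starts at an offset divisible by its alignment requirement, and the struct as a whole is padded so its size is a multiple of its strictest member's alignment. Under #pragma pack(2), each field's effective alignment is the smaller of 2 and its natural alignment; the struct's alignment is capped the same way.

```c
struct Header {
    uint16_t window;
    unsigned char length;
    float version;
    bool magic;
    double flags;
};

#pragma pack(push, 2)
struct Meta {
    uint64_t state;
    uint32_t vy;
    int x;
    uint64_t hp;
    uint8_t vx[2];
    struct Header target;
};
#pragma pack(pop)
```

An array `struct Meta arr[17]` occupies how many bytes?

850

Header: window at 0 (size 2, align 2) → ends 2; length at 2 (size 1, align 1) → ends 3; pad 1 to align 4 for version; version at 4 (size 4, align 4) → ends 8; magic at 8 (size 1, align 1) → ends 9; pad 7 to align 8 for flags; flags at 16 (size 8, align 8) → ends 24; total 24 bytes, alignment 8
state at 0 (size 8, align 2) → ends 8
vy at 8 (size 4, align 2) → ends 12
x at 12 (size 4, align 2) → ends 16
hp at 16 (size 8, align 2) → ends 24
vx at 24 (size 2, align 1) → ends 26
target at 26 (size 24, align 2) → ends 50
total 50 bytes, alignment 2
array of 17: 17 × 50 = 850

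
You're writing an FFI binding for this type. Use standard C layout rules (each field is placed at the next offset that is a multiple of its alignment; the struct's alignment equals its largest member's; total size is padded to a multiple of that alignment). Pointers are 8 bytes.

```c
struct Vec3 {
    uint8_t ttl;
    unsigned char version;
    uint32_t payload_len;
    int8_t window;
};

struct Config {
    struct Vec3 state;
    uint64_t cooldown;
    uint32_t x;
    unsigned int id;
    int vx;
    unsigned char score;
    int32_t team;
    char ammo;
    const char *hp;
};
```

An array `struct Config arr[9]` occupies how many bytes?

504

Vec3: ttl at 0 (size 1, align 1) → ends 1; version at 1 (size 1, align 1) → ends 2; pad 2 to align 4 for payload_len; payload_len at 4 (size 4, align 4) → ends 8; window at 8 (size 1, align 1) → ends 9; tail pad 3 to reach multiple of 4; total 12 bytes, alignment 4
state at 0 (size 12, align 4) → ends 12
pad 4 to align 8 for cooldown
cooldown at 16 (size 8, align 8) → ends 24
x at 24 (size 4, align 4) → ends 28
id at 28 (size 4, align 4) → ends 32
vx at 32 (size 4, align 4) → ends 36
score at 36 (size 1, align 1) → ends 37
pad 3 to align 4 for team
team at 40 (size 4, align 4) → ends 44
ammo at 44 (size 1, align 1) → ends 45
pad 3 to align 8 for hp
hp at 48 (size 8, align 8) → ends 56
total 56 bytes, alignment 8
array of 9: 9 × 56 = 504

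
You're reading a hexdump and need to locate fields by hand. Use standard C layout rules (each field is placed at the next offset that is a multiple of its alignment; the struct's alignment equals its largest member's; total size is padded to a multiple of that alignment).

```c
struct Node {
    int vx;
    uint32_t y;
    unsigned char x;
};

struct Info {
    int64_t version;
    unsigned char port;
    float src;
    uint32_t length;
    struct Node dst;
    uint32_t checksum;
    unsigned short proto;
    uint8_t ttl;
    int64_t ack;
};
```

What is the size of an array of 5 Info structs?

Node: vx at 0 (size 4, align 4) → ends 4; y at 4 (size 4, align 4) → ends 8; x at 8 (size 1, align 1) → ends 9; tail pad 3 to reach multiple of 4; total 12 bytes, alignment 4
version at 0 (size 8, align 8) → ends 8
port at 8 (size 1, align 1) → ends 9
pad 3 to align 4 for src
src at 12 (size 4, align 4) → ends 16
length at 16 (size 4, align 4) → ends 20
dst at 20 (size 12, align 4) → ends 32
checksum at 32 (size 4, align 4) → ends 36
proto at 36 (size 2, align 2) → ends 38
ttl at 38 (size 1, align 1) → ends 39
pad 1 to align 8 for ack
ack at 40 (size 8, align 8) → ends 48
total 48 bytes, alignment 8
array of 5: 5 × 48 = 240

240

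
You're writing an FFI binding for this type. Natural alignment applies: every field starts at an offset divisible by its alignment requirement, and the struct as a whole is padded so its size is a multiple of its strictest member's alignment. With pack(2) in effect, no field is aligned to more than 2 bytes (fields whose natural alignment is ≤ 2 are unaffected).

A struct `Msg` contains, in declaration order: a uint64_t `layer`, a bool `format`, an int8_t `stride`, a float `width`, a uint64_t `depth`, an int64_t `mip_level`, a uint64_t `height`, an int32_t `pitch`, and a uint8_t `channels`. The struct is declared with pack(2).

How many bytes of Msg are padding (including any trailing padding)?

1

@0: layer [8B, align 2] → 8
@8: format [1B, align 1] → 9
@9: stride [1B, align 1] → 10
@10: width [4B, align 2] → 14
@14: depth [8B, align 2] → 22
@22: mip_level [8B, align 2] → 30
@30: height [8B, align 2] → 38
@38: pitch [4B, align 2] → 42
@42: channels [1B, align 1] → 43
+1 tail pad (align 2)
size 44, align 2
data bytes 43, size 44 → padding 1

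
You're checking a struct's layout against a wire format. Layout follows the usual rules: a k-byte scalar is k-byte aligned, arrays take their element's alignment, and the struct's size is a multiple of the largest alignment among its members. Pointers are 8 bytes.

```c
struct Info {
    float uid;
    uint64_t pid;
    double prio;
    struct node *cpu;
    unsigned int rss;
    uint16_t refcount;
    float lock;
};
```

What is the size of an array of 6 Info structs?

288

@0: uid [4B, align 4] → 4
+4 pad (align 8)
@8: pid [8B, align 8] → 16
@16: prio [8B, align 8] → 24
@24: cpu [8B, align 8] → 32
@32: rss [4B, align 4] → 36
@36: refcount [2B, align 2] → 38
+2 pad (align 4)
@40: lock [4B, align 4] → 44
+4 tail pad (align 8)
size 48, align 8
array of 6: 6 × 48 = 288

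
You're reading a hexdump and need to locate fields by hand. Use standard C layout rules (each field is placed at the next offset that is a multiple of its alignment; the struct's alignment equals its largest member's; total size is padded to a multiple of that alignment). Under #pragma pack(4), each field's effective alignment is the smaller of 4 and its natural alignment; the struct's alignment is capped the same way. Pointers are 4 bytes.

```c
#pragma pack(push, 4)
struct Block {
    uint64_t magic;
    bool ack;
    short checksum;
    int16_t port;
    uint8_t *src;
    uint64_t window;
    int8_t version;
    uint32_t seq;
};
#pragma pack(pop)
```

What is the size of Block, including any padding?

36 bytes

magic at 0 (size 8, align 4) → ends 8
ack at 8 (size 1, align 1) → ends 9
pad 1 to align 2 for checksum
checksum at 10 (size 2, align 2) → ends 12
port at 12 (size 2, align 2) → ends 14
pad 2 to align 4 for src
src at 16 (size 4, align 4) → ends 20
window at 20 (size 8, align 4) → ends 28
version at 28 (size 1, align 1) → ends 29
pad 3 to align 4 for seq
seq at 32 (size 4, align 4) → ends 36
total 36 bytes, alignment 4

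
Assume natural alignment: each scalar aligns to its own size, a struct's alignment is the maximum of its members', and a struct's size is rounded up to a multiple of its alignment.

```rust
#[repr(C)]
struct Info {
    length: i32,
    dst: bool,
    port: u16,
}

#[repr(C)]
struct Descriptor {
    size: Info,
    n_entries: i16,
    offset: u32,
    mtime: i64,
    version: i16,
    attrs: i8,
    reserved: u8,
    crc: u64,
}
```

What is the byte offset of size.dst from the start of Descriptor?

Info: 0..4  length  (4B, 4-aligned); 4..5  dst  (1B, 1-aligned); 5..6  -- padding (1B); 6..8  port  (2B, 2-aligned); sizeof = 8, alignof = 4
0..8  size  (8B, 4-aligned)
within Info: dst at 4
0 + 4 = 4

4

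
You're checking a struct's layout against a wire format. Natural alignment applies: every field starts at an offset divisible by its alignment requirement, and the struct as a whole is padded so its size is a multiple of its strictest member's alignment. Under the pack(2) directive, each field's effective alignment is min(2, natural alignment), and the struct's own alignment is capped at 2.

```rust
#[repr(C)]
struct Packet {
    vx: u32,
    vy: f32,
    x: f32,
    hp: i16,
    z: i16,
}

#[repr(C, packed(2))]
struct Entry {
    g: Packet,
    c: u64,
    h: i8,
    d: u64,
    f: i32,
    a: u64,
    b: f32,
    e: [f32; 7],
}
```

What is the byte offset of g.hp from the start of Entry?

12

Packet: @0: vx [4B, align 4] → 4; @4: vy [4B, align 4] → 8; @8: x [4B, align 4] → 12; @12: hp [2B, align 2] → 14; @14: z [2B, align 2] → 16; size 16, align 4
@0: g [16B, align 2] → 16
within Packet: hp at 12
0 + 12 = 12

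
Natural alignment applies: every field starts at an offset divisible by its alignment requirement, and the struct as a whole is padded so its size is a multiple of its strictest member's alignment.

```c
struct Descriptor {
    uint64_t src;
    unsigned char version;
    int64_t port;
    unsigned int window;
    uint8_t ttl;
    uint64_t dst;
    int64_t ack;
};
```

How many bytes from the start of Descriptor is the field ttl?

28

src at 0 (size 8, align 8) → ends 8
version at 8 (size 1, align 1) → ends 9
pad 7 to align 8 for port
port at 16 (size 8, align 8) → ends 24
window at 24 (size 4, align 4) → ends 28
ttl at 28 (size 1, align 1) → ends 29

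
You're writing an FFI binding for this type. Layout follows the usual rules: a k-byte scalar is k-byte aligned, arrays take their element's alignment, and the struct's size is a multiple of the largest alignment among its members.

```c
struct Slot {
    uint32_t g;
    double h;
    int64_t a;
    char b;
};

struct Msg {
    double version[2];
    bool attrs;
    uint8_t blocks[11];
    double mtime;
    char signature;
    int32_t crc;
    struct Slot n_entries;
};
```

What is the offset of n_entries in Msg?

Slot: @0: g [4B, align 4] → 4; +4 pad (align 8); @8: h [8B, align 8] → 16; @16: a [8B, align 8] → 24; @24: b [1B, align 1] → 25; +7 tail pad (align 8); size 32, align 8
@0: version [16B, align 8] → 16
@16: attrs [1B, align 1] → 17
@17: blocks [11B, align 1] → 28
+4 pad (align 8)
@32: mtime [8B, align 8] → 40
@40: signature [1B, align 1] → 41
+3 pad (align 4)
@44: crc [4B, align 4] → 48
@48: n_entries [32B, align 8] → 80

48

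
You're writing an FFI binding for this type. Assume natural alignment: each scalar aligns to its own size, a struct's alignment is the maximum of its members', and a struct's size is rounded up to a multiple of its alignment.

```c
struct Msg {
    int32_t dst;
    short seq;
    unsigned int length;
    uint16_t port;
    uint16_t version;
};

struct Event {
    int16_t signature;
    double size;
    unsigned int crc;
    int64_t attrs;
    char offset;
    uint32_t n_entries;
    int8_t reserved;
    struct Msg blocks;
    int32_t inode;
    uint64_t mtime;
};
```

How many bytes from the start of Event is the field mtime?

Msg: 0..4  dst  (4B, 4-aligned); 4..6  seq  (2B, 2-aligned); 6..8  -- padding (2B); 8..12  length  (4B, 4-aligned); 12..14  port  (2B, 2-aligned); 14..16  version  (2B, 2-aligned); sizeof = 16, alignof = 4
0..2  signature  (2B, 2-aligned)
2..8  -- padding (6B)
8..16  size  (8B, 8-aligned)
16..20  crc  (4B, 4-aligned)
20..24  -- padding (4B)
24..32  attrs  (8B, 8-aligned)
32..33  offset  (1B, 1-aligned)
33..36  -- padding (3B)
36..40  n_entries  (4B, 4-aligned)
40..41  reserved  (1B, 1-aligned)
41..44  -- padding (3B)
44..60  blocks  (16B, 4-aligned)
60..64  inode  (4B, 4-aligned)
64..72  mtime  (8B, 8-aligned)

64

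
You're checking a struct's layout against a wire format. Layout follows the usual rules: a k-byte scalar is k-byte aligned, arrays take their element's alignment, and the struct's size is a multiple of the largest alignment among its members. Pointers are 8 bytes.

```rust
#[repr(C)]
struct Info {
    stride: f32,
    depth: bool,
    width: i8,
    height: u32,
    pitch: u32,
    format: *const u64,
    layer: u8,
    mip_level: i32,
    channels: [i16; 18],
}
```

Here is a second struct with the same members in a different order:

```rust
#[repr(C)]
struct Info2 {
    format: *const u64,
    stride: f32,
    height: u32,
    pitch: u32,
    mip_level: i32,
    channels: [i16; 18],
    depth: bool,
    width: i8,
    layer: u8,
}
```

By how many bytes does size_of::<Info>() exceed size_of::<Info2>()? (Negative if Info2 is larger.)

0..4  stride  (4B, 4-aligned)
4..5  depth  (1B, 1-aligned)
5..6  width  (1B, 1-aligned)
6..8  -- padding (2B)
8..12  height  (4B, 4-aligned)
12..16  pitch  (4B, 4-aligned)
16..24  format  (8B, 8-aligned)
24..25  layer  (1B, 1-aligned)
25..28  -- padding (3B)
28..32  mip_level  (4B, 4-aligned)
32..68  channels  (36B, 2-aligned)
68..72  -- tail padding (4B)
sizeof = 72, alignof = 8
— Info2 —
0..8  format  (8B, 8-aligned)
8..12  stride  (4B, 4-aligned)
12..16  height  (4B, 4-aligned)
16..20  pitch  (4B, 4-aligned)
20..24  mip_level  (4B, 4-aligned)
24..60  channels  (36B, 2-aligned)
60..61  depth  (1B, 1-aligned)
61..62  width  (1B, 1-aligned)
62..63  layer  (1B, 1-aligned)
63..64  -- tail padding (1B)
sizeof = 64, alignof = 8
72 − 64 = 8

8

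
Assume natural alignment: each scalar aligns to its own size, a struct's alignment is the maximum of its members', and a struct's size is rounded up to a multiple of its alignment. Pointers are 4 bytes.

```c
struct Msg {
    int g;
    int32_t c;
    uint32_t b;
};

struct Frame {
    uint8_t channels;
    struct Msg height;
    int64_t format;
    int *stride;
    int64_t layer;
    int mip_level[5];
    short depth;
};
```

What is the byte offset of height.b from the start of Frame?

Msg: @0: g [4B, align 4] → 4; @4: c [4B, align 4] → 8; @8: b [4B, align 4] → 12; size 12, align 4
@0: channels [1B, align 1] → 1
+3 pad (align 4)
@4: height [12B, align 4] → 16
within Msg: b at 8
4 + 8 = 12

12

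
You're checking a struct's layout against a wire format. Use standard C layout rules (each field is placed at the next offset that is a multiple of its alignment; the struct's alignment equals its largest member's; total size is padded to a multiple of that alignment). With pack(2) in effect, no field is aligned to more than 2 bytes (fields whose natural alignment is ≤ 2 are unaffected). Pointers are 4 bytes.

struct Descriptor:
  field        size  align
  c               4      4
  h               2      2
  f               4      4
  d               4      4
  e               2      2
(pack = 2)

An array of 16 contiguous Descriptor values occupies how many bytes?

@0: c [4B, align 2] → 4
@4: h [2B, align 2] → 6
@6: f [4B, align 2] → 10
@10: d [4B, align 2] → 14
@14: e [2B, align 2] → 16
size 16, align 2
array of 16: 16 × 16 = 256

256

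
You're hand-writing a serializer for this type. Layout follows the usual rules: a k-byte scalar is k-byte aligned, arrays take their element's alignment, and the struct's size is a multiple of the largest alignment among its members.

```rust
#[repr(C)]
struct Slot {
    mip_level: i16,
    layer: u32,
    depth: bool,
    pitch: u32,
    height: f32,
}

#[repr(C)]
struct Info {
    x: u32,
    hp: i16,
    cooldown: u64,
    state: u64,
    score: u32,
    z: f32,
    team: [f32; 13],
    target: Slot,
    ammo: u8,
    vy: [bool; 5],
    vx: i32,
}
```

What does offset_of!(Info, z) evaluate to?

Slot: @0: mip_level [2B, align 2] → 2; +2 pad (align 4); @4: layer [4B, align 4] → 8; @8: depth [1B, align 1] → 9; +3 pad (align 4); @12: pitch [4B, align 4] → 16; @16: height [4B, align 4] → 20; size 20, align 4
@0: x [4B, align 4] → 4
@4: hp [2B, align 2] → 6
+2 pad (align 8)
@8: cooldown [8B, align 8] → 16
@16: state [8B, align 8] → 24
@24: score [4B, align 4] → 28
@28: z [4B, align 4] → 32

28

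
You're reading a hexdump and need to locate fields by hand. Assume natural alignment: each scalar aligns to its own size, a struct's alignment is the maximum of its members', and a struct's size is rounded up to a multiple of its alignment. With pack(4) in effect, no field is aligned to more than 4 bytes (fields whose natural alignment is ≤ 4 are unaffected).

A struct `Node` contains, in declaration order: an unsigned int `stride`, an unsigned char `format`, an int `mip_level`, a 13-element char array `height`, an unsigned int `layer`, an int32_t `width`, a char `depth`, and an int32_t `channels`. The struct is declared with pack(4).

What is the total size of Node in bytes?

0..4  stride  (4B, 4-aligned)
4..5  format  (1B, 1-aligned)
5..8  -- padding (3B)
8..12  mip_level  (4B, 4-aligned)
12..25  height  (13B, 1-aligned)
25..28  -- padding (3B)
28..32  layer  (4B, 4-aligned)
32..36  width  (4B, 4-aligned)
36..37  depth  (1B, 1-aligned)
37..40  -- padding (3B)
40..44  channels  (4B, 4-aligned)
sizeof = 44, alignof = 4

44 bytes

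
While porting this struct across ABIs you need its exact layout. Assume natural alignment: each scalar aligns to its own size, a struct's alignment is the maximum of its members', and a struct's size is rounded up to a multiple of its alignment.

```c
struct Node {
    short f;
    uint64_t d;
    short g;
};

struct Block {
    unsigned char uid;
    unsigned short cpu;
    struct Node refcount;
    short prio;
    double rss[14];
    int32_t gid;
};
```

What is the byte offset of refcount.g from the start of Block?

Node: f at 0 (size 2, align 2) → ends 2; pad 6 to align 8 for d; d at 8 (size 8, align 8) → ends 16; g at 16 (size 2, align 2) → ends 18; tail pad 6 to reach multiple of 8; total 24 bytes, alignment 8
uid at 0 (size 1, align 1) → ends 1
pad 1 to align 2 for cpu
cpu at 2 (size 2, align 2) → ends 4
pad 4 to align 8 for refcount
refcount at 8 (size 24, align 8) → ends 32
within Node: g at 16
8 + 16 = 24

24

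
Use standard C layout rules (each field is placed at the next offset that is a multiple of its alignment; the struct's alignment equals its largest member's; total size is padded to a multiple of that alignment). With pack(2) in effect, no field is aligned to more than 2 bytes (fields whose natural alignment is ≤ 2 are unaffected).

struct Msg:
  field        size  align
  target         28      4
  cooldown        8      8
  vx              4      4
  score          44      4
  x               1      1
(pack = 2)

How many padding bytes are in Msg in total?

0..28  target  (28B, 2-aligned)
28..36  cooldown  (8B, 2-aligned)
36..40  vx  (4B, 2-aligned)
40..84  score  (44B, 2-aligned)
84..85  x  (1B, 1-aligned)
85..86  -- tail padding (1B)
sizeof = 86, alignof = 2
data bytes 85, size 86 → padding 1

1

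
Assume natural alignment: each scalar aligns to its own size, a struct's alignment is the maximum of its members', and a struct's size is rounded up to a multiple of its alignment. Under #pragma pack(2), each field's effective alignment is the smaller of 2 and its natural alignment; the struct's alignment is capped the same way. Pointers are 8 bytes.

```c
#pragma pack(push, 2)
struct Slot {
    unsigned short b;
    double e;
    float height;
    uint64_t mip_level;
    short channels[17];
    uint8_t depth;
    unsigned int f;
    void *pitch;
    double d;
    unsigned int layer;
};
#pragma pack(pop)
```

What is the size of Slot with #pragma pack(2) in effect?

@0: b [2B, align 2] → 2
@2: e [8B, align 2] → 10
@10: height [4B, align 2] → 14
@14: mip_level [8B, align 2] → 22
@22: channels [34B, align 2] → 56
@56: depth [1B, align 1] → 57
+1 pad (align 2)
@58: f [4B, align 2] → 62
@62: pitch [8B, align 2] → 70
@70: d [8B, align 2] → 78
@78: layer [4B, align 2] → 82
size 82, align 2

82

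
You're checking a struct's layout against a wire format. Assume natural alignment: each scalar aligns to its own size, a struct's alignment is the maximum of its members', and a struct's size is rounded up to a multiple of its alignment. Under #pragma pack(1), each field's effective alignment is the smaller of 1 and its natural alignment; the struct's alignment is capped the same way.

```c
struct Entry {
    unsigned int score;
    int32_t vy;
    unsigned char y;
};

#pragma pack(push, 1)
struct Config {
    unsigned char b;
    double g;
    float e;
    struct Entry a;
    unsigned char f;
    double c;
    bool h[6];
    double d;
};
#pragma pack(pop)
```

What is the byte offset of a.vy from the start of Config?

17

Entry: score at 0 (size 4, align 4) → ends 4; vy at 4 (size 4, align 4) → ends 8; y at 8 (size 1, align 1) → ends 9; tail pad 3 to reach multiple of 4; total 12 bytes, alignment 4
b at 0 (size 1, align 1) → ends 1
g at 1 (size 8, align 1) → ends 9
e at 9 (size 4, align 1) → ends 13
a at 13 (size 12, align 1) → ends 25
within Entry: vy at 4
13 + 4 = 17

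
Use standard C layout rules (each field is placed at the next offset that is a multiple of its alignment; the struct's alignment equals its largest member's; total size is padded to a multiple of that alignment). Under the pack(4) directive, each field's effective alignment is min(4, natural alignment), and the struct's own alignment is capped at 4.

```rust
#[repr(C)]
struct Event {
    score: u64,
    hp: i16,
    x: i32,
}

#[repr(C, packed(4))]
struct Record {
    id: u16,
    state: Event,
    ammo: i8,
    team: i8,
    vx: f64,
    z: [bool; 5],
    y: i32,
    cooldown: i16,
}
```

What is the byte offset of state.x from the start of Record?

16

Event: @0: score [8B, align 8] → 8; @8: hp [2B, align 2] → 10; +2 pad (align 4); @12: x [4B, align 4] → 16; size 16, align 8
@0: id [2B, align 2] → 2
+2 pad (align 4)
@4: state [16B, align 4] → 20
within Event: x at 12
4 + 12 = 16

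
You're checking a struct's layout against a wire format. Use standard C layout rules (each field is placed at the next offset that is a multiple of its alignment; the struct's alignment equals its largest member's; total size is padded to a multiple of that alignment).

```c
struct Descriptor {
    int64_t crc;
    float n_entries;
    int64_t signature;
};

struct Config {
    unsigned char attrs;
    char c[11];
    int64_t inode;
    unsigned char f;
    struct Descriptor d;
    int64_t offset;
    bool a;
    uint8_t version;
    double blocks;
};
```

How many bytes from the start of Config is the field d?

32

Descriptor: crc at 0 (size 8, align 8) → ends 8; n_entries at 8 (size 4, align 4) → ends 12; pad 4 to align 8 for signature; signature at 16 (size 8, align 8) → ends 24; total 24 bytes, alignment 8
attrs at 0 (size 1, align 1) → ends 1
c at 1 (size 11, align 1) → ends 12
pad 4 to align 8 for inode
inode at 16 (size 8, align 8) → ends 24
f at 24 (size 1, align 1) → ends 25
pad 7 to align 8 for d
d at 32 (size 24, align 8) → ends 56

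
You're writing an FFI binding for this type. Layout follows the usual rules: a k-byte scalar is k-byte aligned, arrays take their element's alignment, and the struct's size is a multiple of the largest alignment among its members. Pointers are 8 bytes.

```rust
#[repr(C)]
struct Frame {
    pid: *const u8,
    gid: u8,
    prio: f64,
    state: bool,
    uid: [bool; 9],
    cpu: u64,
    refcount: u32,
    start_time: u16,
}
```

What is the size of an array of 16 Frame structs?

896

@0: pid [8B, align 8] → 8
@8: gid [1B, align 1] → 9
+7 pad (align 8)
@16: prio [8B, align 8] → 24
@24: state [1B, align 1] → 25
@25: uid [9B, align 1] → 34
+6 pad (align 8)
@40: cpu [8B, align 8] → 48
@48: refcount [4B, align 4] → 52
@52: start_time [2B, align 2] → 54
+2 tail pad (align 8)
size 56, align 8
array of 16: 16 × 56 = 896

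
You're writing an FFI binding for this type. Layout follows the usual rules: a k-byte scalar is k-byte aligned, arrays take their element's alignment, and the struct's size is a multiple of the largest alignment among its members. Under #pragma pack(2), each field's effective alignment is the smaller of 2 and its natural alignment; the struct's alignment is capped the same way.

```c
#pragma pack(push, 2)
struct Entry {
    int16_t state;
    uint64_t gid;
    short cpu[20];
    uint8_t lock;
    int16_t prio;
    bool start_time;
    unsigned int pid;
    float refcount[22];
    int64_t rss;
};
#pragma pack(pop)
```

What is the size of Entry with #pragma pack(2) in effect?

@0: state [2B, align 2] → 2
@2: gid [8B, align 2] → 10
@10: cpu [40B, align 2] → 50
@50: lock [1B, align 1] → 51
+1 pad (align 2)
@52: prio [2B, align 2] → 54
@54: start_time [1B, align 1] → 55
+1 pad (align 2)
@56: pid [4B, align 2] → 60
@60: refcount [88B, align 2] → 148
@148: rss [8B, align 2] → 156
size 156, align 2

156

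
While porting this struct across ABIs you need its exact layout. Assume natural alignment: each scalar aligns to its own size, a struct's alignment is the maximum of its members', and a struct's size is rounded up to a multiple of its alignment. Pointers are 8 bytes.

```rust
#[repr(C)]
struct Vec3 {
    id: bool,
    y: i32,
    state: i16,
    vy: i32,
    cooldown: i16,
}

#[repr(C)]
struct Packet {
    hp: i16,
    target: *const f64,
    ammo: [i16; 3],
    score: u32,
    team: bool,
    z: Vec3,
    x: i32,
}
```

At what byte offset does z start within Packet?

32

Vec3: 0..1  id  (1B, 1-aligned); 1..4  -- padding (3B); 4..8  y  (4B, 4-aligned); 8..10  state  (2B, 2-aligned); 10..12  -- padding (2B); 12..16  vy  (4B, 4-aligned); 16..18  cooldown  (2B, 2-aligned); 18..20  -- tail padding (2B); sizeof = 20, alignof = 4
0..2  hp  (2B, 2-aligned)
2..8  -- padding (6B)
8..16  target  (8B, 8-aligned)
16..22  ammo  (6B, 2-aligned)
22..24  -- padding (2B)
24..28  score  (4B, 4-aligned)
28..29  team  (1B, 1-aligned)
29..32  -- padding (3B)
32..52  z  (20B, 4-aligned)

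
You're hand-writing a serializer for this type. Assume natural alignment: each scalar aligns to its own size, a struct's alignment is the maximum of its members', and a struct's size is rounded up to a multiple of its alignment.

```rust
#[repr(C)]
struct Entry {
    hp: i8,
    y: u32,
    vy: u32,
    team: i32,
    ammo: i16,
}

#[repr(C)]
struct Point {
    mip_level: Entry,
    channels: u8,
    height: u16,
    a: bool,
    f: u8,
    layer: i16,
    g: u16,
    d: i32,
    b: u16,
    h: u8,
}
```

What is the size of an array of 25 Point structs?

Entry: 0..1  hp  (1B, 1-aligned); 1..4  -- padding (3B); 4..8  y  (4B, 4-aligned); 8..12  vy  (4B, 4-aligned); 12..16  team  (4B, 4-aligned); 16..18  ammo  (2B, 2-aligned); 18..20  -- tail padding (2B); sizeof = 20, alignof = 4
0..20  mip_level  (20B, 4-aligned)
20..21  channels  (1B, 1-aligned)
21..22  -- padding (1B)
22..24  height  (2B, 2-aligned)
24..25  a  (1B, 1-aligned)
25..26  f  (1B, 1-aligned)
26..28  layer  (2B, 2-aligned)
28..30  g  (2B, 2-aligned)
30..32  -- padding (2B)
32..36  d  (4B, 4-aligned)
36..38  b  (2B, 2-aligned)
38..39  h  (1B, 1-aligned)
39..40  -- tail padding (1B)
sizeof = 40, alignof = 4
array of 25: 25 × 40 = 1000

1000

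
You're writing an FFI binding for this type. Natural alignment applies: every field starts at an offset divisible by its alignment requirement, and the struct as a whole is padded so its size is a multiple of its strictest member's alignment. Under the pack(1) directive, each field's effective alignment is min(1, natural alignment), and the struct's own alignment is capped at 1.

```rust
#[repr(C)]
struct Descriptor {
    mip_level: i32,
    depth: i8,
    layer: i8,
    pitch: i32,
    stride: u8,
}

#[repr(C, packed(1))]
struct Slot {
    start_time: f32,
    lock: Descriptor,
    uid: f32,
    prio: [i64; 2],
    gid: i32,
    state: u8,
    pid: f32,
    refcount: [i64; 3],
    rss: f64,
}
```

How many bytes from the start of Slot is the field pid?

Descriptor: mip_level at 0 (size 4, align 4) → ends 4; depth at 4 (size 1, align 1) → ends 5; layer at 5 (size 1, align 1) → ends 6; pad 2 to align 4 for pitch; pitch at 8 (size 4, align 4) → ends 12; stride at 12 (size 1, align 1) → ends 13; tail pad 3 to reach multiple of 4; total 16 bytes, alignment 4
start_time at 0 (size 4, align 1) → ends 4
lock at 4 (size 16, align 1) → ends 20
uid at 20 (size 4, align 1) → ends 24
prio at 24 (size 16, align 1) → ends 40
gid at 40 (size 4, align 1) → ends 44
state at 44 (size 1, align 1) → ends 45
pid at 45 (size 4, align 1) → ends 49

45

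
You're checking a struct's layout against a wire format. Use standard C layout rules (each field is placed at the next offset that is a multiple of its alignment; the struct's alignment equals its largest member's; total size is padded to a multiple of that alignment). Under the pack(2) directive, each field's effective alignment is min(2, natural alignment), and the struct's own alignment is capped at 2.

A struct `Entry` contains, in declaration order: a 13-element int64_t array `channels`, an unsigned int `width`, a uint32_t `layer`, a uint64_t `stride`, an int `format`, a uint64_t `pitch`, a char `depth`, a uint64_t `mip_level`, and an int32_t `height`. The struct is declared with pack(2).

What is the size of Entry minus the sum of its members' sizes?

@0: channels [104B, align 2] → 104
@104: width [4B, align 2] → 108
@108: layer [4B, align 2] → 112
@112: stride [8B, align 2] → 120
@120: format [4B, align 2] → 124
@124: pitch [8B, align 2] → 132
@132: depth [1B, align 1] → 133
+1 pad (align 2)
@134: mip_level [8B, align 2] → 142
@142: height [4B, align 2] → 146
size 146, align 2
data bytes 145, size 146 → padding 1

1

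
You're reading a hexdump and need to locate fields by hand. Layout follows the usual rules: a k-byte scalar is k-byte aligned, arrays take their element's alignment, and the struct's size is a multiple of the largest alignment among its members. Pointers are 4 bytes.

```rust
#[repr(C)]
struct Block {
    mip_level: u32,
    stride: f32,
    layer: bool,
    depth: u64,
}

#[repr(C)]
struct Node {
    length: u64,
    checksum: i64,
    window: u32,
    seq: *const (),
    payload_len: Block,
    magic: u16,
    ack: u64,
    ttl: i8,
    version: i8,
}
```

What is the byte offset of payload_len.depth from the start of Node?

40

Block: mip_level at 0 (size 4, align 4) → ends 4; stride at 4 (size 4, align 4) → ends 8; layer at 8 (size 1, align 1) → ends 9; pad 7 to align 8 for depth; depth at 16 (size 8, align 8) → ends 24; total 24 bytes, alignment 8
length at 0 (size 8, align 8) → ends 8
checksum at 8 (size 8, align 8) → ends 16
window at 16 (size 4, align 4) → ends 20
seq at 20 (size 4, align 4) → ends 24
payload_len at 24 (size 24, align 8) → ends 48
within Block: depth at 16
24 + 16 = 40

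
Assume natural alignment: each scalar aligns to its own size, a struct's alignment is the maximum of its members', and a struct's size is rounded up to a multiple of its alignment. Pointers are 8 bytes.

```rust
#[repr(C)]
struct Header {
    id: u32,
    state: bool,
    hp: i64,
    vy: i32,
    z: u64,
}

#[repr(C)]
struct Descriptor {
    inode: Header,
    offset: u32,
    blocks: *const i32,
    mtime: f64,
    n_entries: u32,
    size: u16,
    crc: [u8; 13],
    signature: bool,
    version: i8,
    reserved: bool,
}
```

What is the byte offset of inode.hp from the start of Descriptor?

Header: id at 0 (size 4, align 4) → ends 4; state at 4 (size 1, align 1) → ends 5; pad 3 to align 8 for hp; hp at 8 (size 8, align 8) → ends 16; vy at 16 (size 4, align 4) → ends 20; pad 4 to align 8 for z; z at 24 (size 8, align 8) → ends 32; total 32 bytes, alignment 8
inode at 0 (size 32, align 8) → ends 32
within Header: hp at 8
0 + 8 = 8

8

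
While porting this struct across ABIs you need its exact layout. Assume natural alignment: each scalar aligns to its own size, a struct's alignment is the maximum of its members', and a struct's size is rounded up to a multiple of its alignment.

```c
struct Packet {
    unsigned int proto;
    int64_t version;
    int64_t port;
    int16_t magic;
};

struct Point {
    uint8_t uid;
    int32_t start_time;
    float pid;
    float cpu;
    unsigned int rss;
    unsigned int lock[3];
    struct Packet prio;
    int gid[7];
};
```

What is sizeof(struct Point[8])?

768

Packet: @0: proto [4B, align 4] → 4; +4 pad (align 8); @8: version [8B, align 8] → 16; @16: port [8B, align 8] → 24; @24: magic [2B, align 2] → 26; +6 tail pad (align 8); size 32, align 8
@0: uid [1B, align 1] → 1
+3 pad (align 4)
@4: start_time [4B, align 4] → 8
@8: pid [4B, align 4] → 12
@12: cpu [4B, align 4] → 16
@16: rss [4B, align 4] → 20
@20: lock [12B, align 4] → 32
@32: prio [32B, align 8] → 64
@64: gid [28B, align 4] → 92
+4 tail pad (align 8)
size 96, align 8
array of 8: 8 × 96 = 768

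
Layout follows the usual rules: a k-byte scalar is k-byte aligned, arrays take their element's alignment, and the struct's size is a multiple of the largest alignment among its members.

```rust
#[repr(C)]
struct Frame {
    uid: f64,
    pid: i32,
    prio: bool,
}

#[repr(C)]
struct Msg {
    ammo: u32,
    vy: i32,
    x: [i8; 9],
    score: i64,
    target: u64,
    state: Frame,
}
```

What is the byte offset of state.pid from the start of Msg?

48

Frame: @0: uid [8B, align 8] → 8; @8: pid [4B, align 4] → 12; @12: prio [1B, align 1] → 13; +3 tail pad (align 8); size 16, align 8
@0: ammo [4B, align 4] → 4
@4: vy [4B, align 4] → 8
@8: x [9B, align 1] → 17
+7 pad (align 8)
@24: score [8B, align 8] → 32
@32: target [8B, align 8] → 40
@40: state [16B, align 8] → 56
within Frame: pid at 8
40 + 8 = 48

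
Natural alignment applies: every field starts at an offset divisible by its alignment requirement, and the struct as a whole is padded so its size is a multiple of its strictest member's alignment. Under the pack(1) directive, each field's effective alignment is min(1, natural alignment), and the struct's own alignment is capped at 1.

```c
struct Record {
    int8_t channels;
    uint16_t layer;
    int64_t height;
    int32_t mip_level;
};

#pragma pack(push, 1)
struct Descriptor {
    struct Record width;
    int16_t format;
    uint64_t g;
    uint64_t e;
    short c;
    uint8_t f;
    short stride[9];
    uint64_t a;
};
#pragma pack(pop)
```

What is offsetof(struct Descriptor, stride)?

45

Record: @0: channels [1B, align 1] → 1; +1 pad (align 2); @2: layer [2B, align 2] → 4; +4 pad (align 8); @8: height [8B, align 8] → 16; @16: mip_level [4B, align 4] → 20; +4 tail pad (align 8); size 24, align 8
@0: width [24B, align 1] → 24
@24: format [2B, align 1] → 26
@26: g [8B, align 1] → 34
@34: e [8B, align 1] → 42
@42: c [2B, align 1] → 44
@44: f [1B, align 1] → 45
@45: stride [18B, align 1] → 63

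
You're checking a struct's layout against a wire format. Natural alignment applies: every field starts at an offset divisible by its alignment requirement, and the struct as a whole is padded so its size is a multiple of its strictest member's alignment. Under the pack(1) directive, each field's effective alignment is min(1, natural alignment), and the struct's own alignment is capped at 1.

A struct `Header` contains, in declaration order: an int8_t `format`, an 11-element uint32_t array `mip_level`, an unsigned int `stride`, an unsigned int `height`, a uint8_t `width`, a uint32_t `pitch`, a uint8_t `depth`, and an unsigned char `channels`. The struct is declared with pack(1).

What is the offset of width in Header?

format at 0 (size 1, align 1) → ends 1
mip_level at 1 (size 44, align 1) → ends 45
stride at 45 (size 4, align 1) → ends 49
height at 49 (size 4, align 1) → ends 53
width at 53 (size 1, align 1) → ends 54

53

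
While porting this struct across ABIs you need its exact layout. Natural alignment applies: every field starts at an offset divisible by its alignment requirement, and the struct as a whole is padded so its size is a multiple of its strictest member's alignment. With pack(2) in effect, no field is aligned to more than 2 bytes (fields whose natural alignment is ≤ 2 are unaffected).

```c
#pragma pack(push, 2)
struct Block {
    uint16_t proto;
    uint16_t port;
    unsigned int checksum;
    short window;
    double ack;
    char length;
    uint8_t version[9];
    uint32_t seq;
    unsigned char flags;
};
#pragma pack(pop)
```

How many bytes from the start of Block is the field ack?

10

@0: proto [2B, align 2] → 2
@2: port [2B, align 2] → 4
@4: checksum [4B, align 2] → 8
@8: window [2B, align 2] → 10
@10: ack [8B, align 2] → 18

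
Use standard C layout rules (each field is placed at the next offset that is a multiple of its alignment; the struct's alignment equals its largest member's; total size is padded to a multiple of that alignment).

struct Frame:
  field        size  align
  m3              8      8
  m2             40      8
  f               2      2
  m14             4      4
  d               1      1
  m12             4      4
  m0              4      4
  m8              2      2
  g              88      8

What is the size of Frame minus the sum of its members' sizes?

@0: m3 [8B, align 8] → 8
@8: m2 [40B, align 8] → 48
@48: f [2B, align 2] → 50
+2 pad (align 4)
@52: m14 [4B, align 4] → 56
@56: d [1B, align 1] → 57
+3 pad (align 4)
@60: m12 [4B, align 4] → 64
@64: m0 [4B, align 4] → 68
@68: m8 [2B, align 2] → 70
+2 pad (align 8)
@72: g [88B, align 8] → 160
size 160, align 8
data bytes 153, size 160 → padding 7

7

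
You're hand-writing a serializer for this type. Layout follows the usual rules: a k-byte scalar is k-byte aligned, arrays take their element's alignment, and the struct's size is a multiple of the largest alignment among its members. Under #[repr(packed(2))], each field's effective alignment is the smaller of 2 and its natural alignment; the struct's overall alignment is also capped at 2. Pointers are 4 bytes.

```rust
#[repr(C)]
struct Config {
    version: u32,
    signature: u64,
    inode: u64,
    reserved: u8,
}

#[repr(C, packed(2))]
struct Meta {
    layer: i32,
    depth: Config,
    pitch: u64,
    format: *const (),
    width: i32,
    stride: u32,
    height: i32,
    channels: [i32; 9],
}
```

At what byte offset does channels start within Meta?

Config: 0..4  version  (4B, 4-aligned); 4..8  -- padding (4B); 8..16  signature  (8B, 8-aligned); 16..24  inode  (8B, 8-aligned); 24..25  reserved  (1B, 1-aligned); 25..32  -- tail padding (7B); sizeof = 32, alignof = 8
0..4  layer  (4B, 2-aligned)
4..36  depth  (32B, 2-aligned)
36..44  pitch  (8B, 2-aligned)
44..48  format  (4B, 2-aligned)
48..52  width  (4B, 2-aligned)
52..56  stride  (4B, 2-aligned)
56..60  height  (4B, 2-aligned)
60..96  channels  (36B, 2-aligned)

60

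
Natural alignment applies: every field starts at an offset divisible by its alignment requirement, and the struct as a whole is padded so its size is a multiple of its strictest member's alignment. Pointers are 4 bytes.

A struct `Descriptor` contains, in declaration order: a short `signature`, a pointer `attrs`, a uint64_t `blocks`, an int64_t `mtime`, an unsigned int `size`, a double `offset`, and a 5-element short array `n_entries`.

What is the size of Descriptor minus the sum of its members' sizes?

12

0..2  signature  (2B, 2-aligned)
2..4  -- padding (2B)
4..8  attrs  (4B, 4-aligned)
8..16  blocks  (8B, 8-aligned)
16..24  mtime  (8B, 8-aligned)
24..28  size  (4B, 4-aligned)
28..32  -- padding (4B)
32..40  offset  (8B, 8-aligned)
40..50  n_entries  (10B, 2-aligned)
50..56  -- tail padding (6B)
sizeof = 56, alignof = 8
data bytes 44, size 56 → padding 12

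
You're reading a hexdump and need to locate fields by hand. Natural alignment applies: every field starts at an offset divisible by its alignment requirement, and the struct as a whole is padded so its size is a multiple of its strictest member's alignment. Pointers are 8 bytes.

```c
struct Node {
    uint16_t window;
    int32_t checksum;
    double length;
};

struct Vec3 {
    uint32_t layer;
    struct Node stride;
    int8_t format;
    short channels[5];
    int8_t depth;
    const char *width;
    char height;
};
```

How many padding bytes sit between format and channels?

Node: 0..2  window  (2B, 2-aligned); 2..4  -- padding (2B); 4..8  checksum  (4B, 4-aligned); 8..16  length  (8B, 8-aligned); sizeof = 16, alignof = 8
0..4  layer  (4B, 4-aligned)
4..8  -- padding (4B)
8..24  stride  (16B, 8-aligned)
24..25  format  (1B, 1-aligned)
25..26  -- padding (1B)
26..36  channels  (10B, 2-aligned)

1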